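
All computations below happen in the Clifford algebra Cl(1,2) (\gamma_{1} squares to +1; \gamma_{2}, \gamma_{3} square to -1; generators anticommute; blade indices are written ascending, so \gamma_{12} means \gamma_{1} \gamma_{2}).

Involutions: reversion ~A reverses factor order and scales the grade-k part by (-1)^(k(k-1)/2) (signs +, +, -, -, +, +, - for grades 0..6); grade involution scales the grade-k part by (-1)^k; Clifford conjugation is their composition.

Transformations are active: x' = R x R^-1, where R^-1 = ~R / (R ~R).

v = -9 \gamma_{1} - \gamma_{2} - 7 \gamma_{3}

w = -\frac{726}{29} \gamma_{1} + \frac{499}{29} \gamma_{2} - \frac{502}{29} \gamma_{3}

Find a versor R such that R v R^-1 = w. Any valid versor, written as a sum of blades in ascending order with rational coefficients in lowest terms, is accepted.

Sketch: the shared square 31 makes R = v + w = -\frac{987}{29} \gamma_{1} + \frac{470}{29} \gamma_{2} - \frac{705}{29} \gamma_{3} the natural versor; its sandwich fixes that direction, negates (v - w)/2, and sends v to w.
Answer: -\frac{987}{29} \gamma_{1} + \frac{470}{29} \gamma_{2} - \frac{705}{29} \gamma_{3}


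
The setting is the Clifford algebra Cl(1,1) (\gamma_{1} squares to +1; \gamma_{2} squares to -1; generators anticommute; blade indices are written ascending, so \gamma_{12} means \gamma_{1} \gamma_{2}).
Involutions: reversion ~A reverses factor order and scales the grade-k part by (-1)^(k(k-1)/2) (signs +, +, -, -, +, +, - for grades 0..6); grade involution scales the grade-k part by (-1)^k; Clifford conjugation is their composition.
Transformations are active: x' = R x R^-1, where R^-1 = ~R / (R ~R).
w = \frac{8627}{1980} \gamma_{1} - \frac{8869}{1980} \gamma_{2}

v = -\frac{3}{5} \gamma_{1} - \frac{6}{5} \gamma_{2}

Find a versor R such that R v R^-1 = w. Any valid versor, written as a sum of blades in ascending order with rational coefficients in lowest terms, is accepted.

Sketch: the shared square -\frac{27}{25} makes R = v + w = \frac{7439}{1980} \gamma_{1} - \frac{2249}{396} \gamma_{2} the natural versor; its sandwich fixes that direction, negates (v - w)/2, and sends v to w.
Answer: \frac{7439}{1980} \gamma_{1} - \frac{2249}{396} \gamma_{2}


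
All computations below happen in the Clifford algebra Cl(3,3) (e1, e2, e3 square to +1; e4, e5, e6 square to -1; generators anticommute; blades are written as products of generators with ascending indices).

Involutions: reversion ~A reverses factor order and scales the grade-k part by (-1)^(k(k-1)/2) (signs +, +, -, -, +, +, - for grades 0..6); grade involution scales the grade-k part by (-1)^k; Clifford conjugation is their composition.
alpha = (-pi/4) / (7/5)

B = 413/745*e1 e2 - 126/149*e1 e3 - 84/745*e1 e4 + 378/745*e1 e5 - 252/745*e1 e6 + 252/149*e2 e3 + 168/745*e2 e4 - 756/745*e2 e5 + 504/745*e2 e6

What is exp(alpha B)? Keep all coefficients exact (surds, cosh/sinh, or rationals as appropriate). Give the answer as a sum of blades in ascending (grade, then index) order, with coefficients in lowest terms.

B^2 term by term: the squares give (413/745)^2*(e1 e2)^2 + (-126/149)^2*(e1 e3)^2 + (-84/745)^2*(e1 e4)^2 + (378/745)^2*(e1 e5)^2 + (-252/745)^2*(e1 e6)^2 + (252/149)^2*(e2 e3)^2 + (168/745)^2*(e2 e4)^2 + (-756/745)^2*(e2 e5)^2 + (504/745)^2*(e2 e6)^2 = 170569/555025*(-1) + 15876/22201*(-1) + 7056/555025*(+1) + 142884/555025*(+1) + 63504/555025*(+1) + 63504/22201*(-1) + 28224/555025*(+1) + 571536/555025*(+1) + 254016/555025*(+1) = -49/25 (each basis 2-blade squares to minus the product of its generators' squares); cross terms between blades sharing an index anticommute and cancel; the commuting (index-disjoint) pairs give grade-4 terms 2*c*c'*(blade product), which cancel blade by blade — e1 e2 e3 e4: 42336/111005 - 42336/111005 = 0; e1 e2 e3 e5: -190512/111005 + 190512/111005 = 0; e1 e2 e3 e6: 127008/111005 - 127008/111005 = 0; e1 e2 e4 e5: -127008/555025 + 127008/555025 = 0; e1 e2 e4 e6: 84672/555025 - 84672/555025 = 0; e1 e2 e5 e6: -381024/555025 + 381024/555025 = 0 — confirming B is simple. So B^2 = -49/25.
B^2 = -49/25 — circular case — the even/odd split gives cos and sin: l = 7/5, alpha*l = -pi/4, so exp(alpha B) = cos(-pi/4) + (sin(-pi/4)/(7/5))*B = sqrt(2)/2 + (-5*sqrt(2)/14)*B.
Answer: sqrt(2)/2 - 59*sqrt(2)/298*e1 e2 + 45*sqrt(2)/149*e1 e3 + 6*sqrt(2)/149*e1 e4 - 27*sqrt(2)/149*e1 e5 + 18*sqrt(2)/149*e1 e6 - 90*sqrt(2)/149*e2 e3 - 12*sqrt(2)/149*e2 e4 + 54*sqrt(2)/149*e2 e5 - 36*sqrt(2)/149*e2 e6


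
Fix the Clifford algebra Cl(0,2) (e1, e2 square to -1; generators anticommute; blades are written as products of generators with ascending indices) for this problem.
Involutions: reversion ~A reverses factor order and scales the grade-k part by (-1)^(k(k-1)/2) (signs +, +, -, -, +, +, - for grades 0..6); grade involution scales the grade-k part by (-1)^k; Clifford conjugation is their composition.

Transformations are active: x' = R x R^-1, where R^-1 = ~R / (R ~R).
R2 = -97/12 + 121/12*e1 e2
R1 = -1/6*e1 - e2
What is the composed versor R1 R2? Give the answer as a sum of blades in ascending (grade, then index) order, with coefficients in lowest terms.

Distribute over the terms of R1 (each basis-blade product reordered to ascending indices, repeated generators contracted through their squares):
(-1/6*e1) R2 = 97/72*e1 + 121/72*e2
(-e2) R2 = -121/12*e1 + 97/12*e2
Summing the partial products and collecting blades:
Answer: -629/72*e1 + 703/72*e2


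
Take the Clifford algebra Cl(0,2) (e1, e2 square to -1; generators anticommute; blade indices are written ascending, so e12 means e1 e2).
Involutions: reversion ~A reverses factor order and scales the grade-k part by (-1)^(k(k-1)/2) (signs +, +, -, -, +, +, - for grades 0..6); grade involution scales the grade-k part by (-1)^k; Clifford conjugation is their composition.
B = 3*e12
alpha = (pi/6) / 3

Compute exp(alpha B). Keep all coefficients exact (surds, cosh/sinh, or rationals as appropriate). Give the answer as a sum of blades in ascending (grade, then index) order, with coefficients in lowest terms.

B^2 = (3)^2*(e12)^2 = 9*(-1) = -9 (a basis 2-blade squares to minus the product of its generators' squares).
B^2 = -9 — B^2 < 0, so the exponential closes trigonometrically: l = 3, alpha*l = pi/6, so exp(alpha B) = cos(pi/6) + (sin(pi/6)/3)*B = sqrt(3)/2 + (1/6)*B.
Answer: sqrt(3)/2 + 1/2*e12


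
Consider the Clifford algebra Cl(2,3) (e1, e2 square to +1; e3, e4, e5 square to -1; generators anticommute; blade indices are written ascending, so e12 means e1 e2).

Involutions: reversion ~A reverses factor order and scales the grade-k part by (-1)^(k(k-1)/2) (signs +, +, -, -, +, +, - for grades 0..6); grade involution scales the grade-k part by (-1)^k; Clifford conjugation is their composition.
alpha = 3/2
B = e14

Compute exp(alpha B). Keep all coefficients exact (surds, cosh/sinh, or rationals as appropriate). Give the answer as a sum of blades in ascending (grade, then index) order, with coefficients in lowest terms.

B^2 = (1)^2*(e14)^2 = 1*(+1) = 1 (a basis 2-blade squares to minus the product of its generators' squares).
B^2 = 1 — a positive square means the series sums to a boost: l = 1, alpha*l = 3/2, so exp(alpha B) = cosh(3/2) + (sinh(3/2)/1)*B = cosh(3/2) + (sinh(3/2))*B.
Answer: cosh(3/2) + sinh(3/2)*e14


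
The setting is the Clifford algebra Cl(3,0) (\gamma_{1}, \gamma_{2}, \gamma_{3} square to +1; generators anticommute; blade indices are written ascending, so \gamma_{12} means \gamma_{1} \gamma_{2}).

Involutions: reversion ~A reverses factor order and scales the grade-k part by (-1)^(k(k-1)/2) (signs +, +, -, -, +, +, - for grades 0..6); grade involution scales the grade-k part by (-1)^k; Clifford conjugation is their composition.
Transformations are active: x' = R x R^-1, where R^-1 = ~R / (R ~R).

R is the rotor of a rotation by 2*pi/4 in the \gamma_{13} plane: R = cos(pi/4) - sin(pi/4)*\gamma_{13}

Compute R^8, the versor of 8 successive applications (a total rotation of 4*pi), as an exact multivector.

The rotor phase is half the rotation angle and phases add under composition, so 8 steps in the \gamma_{13} plane accumulate phase 8*(pi/4) = 2 \pi: R^8 = cos(2 \pi) - sin(2 \pi)*\gamma_{13}.
cos(2 \pi) = 1 and sin(2 \pi) = 0, so R^8 = 1. The total rotation 4*pi is 2 full turns, so every vector returns to itself, yet the rotor is +1, back on the identity sheet (an even number of 2*pi turns).
Answer: 1


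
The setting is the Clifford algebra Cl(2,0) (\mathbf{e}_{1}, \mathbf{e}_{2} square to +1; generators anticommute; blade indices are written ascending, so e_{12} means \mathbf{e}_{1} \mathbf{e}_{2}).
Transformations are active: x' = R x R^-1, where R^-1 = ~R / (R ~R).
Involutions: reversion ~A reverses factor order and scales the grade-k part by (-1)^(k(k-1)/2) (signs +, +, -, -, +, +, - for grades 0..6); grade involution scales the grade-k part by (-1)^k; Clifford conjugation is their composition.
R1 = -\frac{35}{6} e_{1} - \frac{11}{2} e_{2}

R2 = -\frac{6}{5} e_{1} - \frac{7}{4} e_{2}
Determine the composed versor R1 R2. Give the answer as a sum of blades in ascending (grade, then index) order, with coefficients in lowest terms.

Distribute over the terms of R1 (each basis-blade product reordered to ascending indices, repeated generators contracted through their squares):
(-\frac{35}{6} e_{1}) R2 = 7 + \frac{245}{24} e_{12}
(-\frac{11}{2} e_{2}) R2 = \frac{77}{8} - \frac{33}{5} e_{12}
Summing the partial products and collecting blades:
Answer: \frac{133}{8} + \frac{433}{120} e_{12}


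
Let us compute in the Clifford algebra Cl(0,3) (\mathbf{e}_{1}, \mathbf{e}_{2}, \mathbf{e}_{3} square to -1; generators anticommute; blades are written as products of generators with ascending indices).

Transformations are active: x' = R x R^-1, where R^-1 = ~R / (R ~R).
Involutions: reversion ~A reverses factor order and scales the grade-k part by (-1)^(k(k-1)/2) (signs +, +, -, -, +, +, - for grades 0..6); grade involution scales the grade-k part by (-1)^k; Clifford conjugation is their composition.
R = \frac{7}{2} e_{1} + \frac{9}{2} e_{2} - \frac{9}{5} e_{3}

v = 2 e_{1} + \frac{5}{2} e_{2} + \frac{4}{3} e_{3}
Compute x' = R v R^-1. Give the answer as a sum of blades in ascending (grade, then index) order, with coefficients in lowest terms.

~R = \frac{7}{2} e_{1} + \frac{9}{2} e_{2} - \frac{9}{5} e_{3}, and R ~R = -\frac{1787}{50}, so R^-1 = ~R / (-\frac{1787}{50}).
R v = -\frac{317}{20} - \frac{1}{4} e_{1} e_{2} + \frac{124}{15} e_{1} e_{3} + \frac{21}{2} e_{2} e_{3}
Answer: \frac{3947}{3574} e_{1} + \frac{2665}{1787} e_{2} - \frac{15707}{5361} e_{3}


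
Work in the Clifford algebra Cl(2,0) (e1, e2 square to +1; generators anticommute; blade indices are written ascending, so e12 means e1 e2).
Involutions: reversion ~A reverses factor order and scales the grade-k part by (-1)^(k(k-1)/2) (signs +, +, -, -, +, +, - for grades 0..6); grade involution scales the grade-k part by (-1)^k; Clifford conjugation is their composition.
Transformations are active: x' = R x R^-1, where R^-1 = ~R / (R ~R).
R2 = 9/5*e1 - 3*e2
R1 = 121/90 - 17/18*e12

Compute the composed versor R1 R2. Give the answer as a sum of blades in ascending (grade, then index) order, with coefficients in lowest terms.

Distribute over the terms of R1 (each basis-blade product reordered to ascending indices, repeated generators contracted through their squares):
(121/90) R2 = 121/50*e1 - 121/30*e2
(-17/18*e12) R2 = 17/6*e1 + 17/10*e2
Summing the partial products and collecting blades:
Answer: 394/75*e1 - 7/3*e2


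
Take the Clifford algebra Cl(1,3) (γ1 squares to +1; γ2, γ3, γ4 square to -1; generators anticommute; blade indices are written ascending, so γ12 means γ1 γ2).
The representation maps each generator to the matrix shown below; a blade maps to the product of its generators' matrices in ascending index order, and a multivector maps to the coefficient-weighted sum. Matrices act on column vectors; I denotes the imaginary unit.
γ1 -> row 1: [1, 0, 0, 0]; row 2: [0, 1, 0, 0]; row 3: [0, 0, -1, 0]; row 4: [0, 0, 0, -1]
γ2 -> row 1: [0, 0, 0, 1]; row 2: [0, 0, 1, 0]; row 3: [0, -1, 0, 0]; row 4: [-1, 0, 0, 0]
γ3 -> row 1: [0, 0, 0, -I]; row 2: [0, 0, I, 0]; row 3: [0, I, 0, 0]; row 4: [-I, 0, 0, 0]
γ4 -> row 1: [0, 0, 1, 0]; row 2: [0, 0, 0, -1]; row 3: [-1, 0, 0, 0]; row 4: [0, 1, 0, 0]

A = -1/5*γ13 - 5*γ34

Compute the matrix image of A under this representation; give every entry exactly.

Bivector images (products of the table entries): rho(γ13) = rho(γ1)rho(γ3) = row 1: [0, 0, 0, -I]; row 2: [0, 0, I, 0]; row 3: [0, -I, 0, 0]; row 4: [I, 0, 0, 0]; rho(γ34) = rho(γ3)rho(γ4) = row 1: [0, -I, 0, 0]; row 2: [-I, 0, 0, 0]; row 3: [0, 0, 0, -I]; row 4: [0, 0, -I, 0].
M = (-1/5)*rho(γ13) + (-5)*rho(γ34), summed entrywise:
Answer: row 1: [0, 5*I, 0, I/5]; row 2: [5*I, 0, -I/5, 0]; row 3: [0, I/5, 0, 5*I]; row 4: [-I/5, 0, 5*I, 0]


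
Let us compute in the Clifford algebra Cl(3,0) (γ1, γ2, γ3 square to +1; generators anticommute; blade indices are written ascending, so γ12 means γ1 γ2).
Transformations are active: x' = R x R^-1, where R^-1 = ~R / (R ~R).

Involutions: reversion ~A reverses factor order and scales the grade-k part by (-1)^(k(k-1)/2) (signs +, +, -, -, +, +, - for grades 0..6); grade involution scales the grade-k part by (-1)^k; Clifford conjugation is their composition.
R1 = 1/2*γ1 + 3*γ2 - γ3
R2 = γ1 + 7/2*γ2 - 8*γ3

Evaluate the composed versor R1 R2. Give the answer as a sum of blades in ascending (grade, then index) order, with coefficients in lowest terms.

Distribute over the terms of R1 (each basis-blade product reordered to ascending indices, repeated generators contracted through their squares):
(1/2*γ1) R2 = 1/2 + 7/4*γ12 - 4*γ13
(3*γ2) R2 = 21/2 - 3*γ12 - 24*γ23
(-γ3) R2 = 8 + γ13 + 7/2*γ23
Summing the partial products and collecting blades:
Answer: 19 - 5/4*γ12 - 3*γ13 - 41/2*γ23


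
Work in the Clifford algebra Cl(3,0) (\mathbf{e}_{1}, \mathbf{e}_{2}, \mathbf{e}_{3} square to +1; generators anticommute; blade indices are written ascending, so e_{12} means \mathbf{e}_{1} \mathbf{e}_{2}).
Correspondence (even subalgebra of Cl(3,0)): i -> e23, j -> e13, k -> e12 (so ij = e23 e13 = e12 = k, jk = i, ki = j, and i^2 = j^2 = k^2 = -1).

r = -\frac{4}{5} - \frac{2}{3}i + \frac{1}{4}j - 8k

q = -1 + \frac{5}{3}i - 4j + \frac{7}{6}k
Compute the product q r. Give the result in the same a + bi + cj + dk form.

In blades: q = -1 + \frac{7}{6} e_{12} - 4 e_{13} + \frac{5}{3} e_{23}, r = -\frac{4}{5} - 8 e_{12} + \frac{1}{4} e_{13} - \frac{2}{3} e_{23}.
Distribute q over r term by term (generator squares from the signature, products reordered to ascending indices): (-1)*r = \frac{4}{5} + 8 e_{12} - \frac{1}{4} e_{13} + \frac{2}{3} e_{23}; (\frac{7}{6} e_{12})*r = \frac{28}{3} - \frac{14}{15} e_{12} - \frac{7}{9} e_{13} - \frac{7}{24} e_{23}; (-4 e_{13})*r = 1 - \frac{8}{3} e_{12} + \frac{16}{5} e_{13} + 32 e_{23}; (\frac{5}{3} e_{23})*r = \frac{10}{9} + \frac{5}{12} e_{12} + \frac{40}{3} e_{13} - \frac{4}{3} e_{23}.
Sum: \frac{551}{45} + \frac{289}{60} e_{12} + \frac{2791}{180} e_{13} + \frac{745}{24} e_{23}; translating back through the correspondence:
Answer: \frac{551}{45} + \frac{745}{24}i + \frac{2791}{180}j + \frac{289}{60}k


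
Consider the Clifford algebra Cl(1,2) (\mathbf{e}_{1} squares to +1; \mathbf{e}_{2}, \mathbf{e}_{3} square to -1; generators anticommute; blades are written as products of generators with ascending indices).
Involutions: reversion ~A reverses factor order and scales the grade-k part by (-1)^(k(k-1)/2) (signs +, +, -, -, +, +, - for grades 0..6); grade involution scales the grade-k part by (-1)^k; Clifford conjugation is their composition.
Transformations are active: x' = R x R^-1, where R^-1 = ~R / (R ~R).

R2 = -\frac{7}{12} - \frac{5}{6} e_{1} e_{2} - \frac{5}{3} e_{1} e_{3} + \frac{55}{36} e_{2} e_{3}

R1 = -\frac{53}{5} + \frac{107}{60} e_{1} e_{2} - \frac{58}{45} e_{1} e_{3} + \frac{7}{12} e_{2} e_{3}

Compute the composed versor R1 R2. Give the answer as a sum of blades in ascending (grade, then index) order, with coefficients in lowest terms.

Distribute over the terms of R1 (each basis-blade product reordered to ascending indices, repeated generators contracted through their squares):
(-\frac{53}{5}) R2 = \frac{371}{60} + \frac{53}{6} e_{1} e_{2} + \frac{53}{3} e_{1} e_{3} - \frac{583}{36} e_{2} e_{3}
(\frac{107}{60} e_{1} e_{2}) R2 = -\frac{107}{72} - \frac{749}{720} e_{1} e_{2} - \frac{1177}{432} e_{1} e_{3} + \frac{107}{36} e_{2} e_{3}
(-\frac{58}{45} e_{1} e_{3}) R2 = \frac{58}{27} - \frac{319}{162} e_{1} e_{2} + \frac{203}{270} e_{1} e_{3} + \frac{29}{27} e_{2} e_{3}
(\frac{7}{12} e_{2} e_{3}) R2 = -\frac{385}{432} + \frac{35}{36} e_{1} e_{2} - \frac{35}{72} e_{1} e_{3} - \frac{49}{144} e_{2} e_{3}
Summing the partial products and collecting blades:
Answer: \frac{1429}{240} + \frac{44039}{6480} e_{1} e_{2} + \frac{32849}{2160} e_{1} e_{3} - \frac{5395}{432} e_{2} e_{3}


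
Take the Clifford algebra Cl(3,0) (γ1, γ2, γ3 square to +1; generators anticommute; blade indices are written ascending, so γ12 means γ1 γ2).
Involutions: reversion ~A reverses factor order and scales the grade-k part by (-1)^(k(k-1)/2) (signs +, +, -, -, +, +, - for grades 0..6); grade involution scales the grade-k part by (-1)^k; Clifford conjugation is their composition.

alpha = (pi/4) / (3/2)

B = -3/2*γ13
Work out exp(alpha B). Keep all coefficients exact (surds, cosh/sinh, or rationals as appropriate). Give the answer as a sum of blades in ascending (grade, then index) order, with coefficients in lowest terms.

B^2 = (-3/2)^2*(γ13)^2 = 9/4*(-1) = -9/4 (a basis 2-blade squares to minus the product of its generators' squares).
B^2 = -9/4 — since the square is negative, the closed form is circular: l = 3/2, alpha*l = pi/4, so exp(alpha B) = cos(pi/4) + (sin(pi/4)/(3/2))*B = sqrt(2)/2 + (sqrt(2)/3)*B.
Answer: sqrt(2)/2 - sqrt(2)/2*γ13


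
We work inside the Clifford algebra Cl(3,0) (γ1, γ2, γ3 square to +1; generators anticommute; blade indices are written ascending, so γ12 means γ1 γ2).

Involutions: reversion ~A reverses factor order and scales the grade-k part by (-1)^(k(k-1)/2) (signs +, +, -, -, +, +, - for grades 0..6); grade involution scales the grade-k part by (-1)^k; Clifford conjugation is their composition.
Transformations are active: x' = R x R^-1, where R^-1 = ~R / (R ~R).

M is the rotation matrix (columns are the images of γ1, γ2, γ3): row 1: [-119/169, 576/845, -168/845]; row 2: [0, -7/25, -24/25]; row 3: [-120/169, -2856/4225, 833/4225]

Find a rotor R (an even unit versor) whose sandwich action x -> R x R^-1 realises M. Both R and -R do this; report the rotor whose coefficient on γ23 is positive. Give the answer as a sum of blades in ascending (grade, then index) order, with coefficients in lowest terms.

Method: write R = a + b12*γ12 + b13*γ13 + b23*γ23 with a^2 + b12^2 + b13^2 + b23^2 = 1 (so R^-1 = ~R). Expanding the columns R e_j ~R gives tr M = 4a^2 - 1 and, from the antisymmetric part, M21 - M12 = -4a*b12, M13 - M31 = 4a*b13, M32 - M23 = -4a*b23.
Here tr M = -133/169, so a^2 = (1 + tr M)/4 = 9/169 and a = ±3/13. Taking a = 3/13: M21 - M12 = -576/845, M13 - M31 = 432/845, M32 - M23 = 48/169, giving b12 = 48/65, b13 = 36/65, b23 = -4/13, i.e. R = 3/13 + 48/65*γ12 + 36/65*γ13 - 4/13*γ23.
Its γ23 coefficient is negative, so report the other preimage -R.
Answer: -3/13 - 48/65*γ12 - 36/65*γ13 + 4/13*γ23. Sheet selection: the two-to-one cover makes ±R indistinguishable at the matrix level (trace -133/169), so uniqueness comes from the required sign on γ23.


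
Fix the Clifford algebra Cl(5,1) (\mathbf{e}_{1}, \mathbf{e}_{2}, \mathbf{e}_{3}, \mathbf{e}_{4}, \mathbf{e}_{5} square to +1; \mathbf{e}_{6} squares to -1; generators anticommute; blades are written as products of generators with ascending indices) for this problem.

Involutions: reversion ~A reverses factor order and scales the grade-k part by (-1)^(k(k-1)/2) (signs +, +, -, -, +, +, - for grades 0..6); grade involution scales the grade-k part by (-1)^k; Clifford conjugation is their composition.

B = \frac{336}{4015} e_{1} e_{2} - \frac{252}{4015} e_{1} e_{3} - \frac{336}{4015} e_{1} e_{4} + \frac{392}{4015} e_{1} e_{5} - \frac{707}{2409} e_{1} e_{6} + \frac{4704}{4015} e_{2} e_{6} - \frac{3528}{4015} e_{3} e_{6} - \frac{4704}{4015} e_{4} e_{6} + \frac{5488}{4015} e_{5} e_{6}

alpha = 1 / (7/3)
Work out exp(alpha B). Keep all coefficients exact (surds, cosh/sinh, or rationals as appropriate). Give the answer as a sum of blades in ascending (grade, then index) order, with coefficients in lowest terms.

B^2 term by term: the squares give (\frac{336}{4015})^2*(e_{1} e_{2})^2 + (-\frac{252}{4015})^2*(e_{1} e_{3})^2 + (-\frac{336}{4015})^2*(e_{1} e_{4})^2 + (\frac{392}{4015})^2*(e_{1} e_{5})^2 + (-\frac{707}{2409})^2*(e_{1} e_{6})^2 + (\frac{4704}{4015})^2*(e_{2} e_{6})^2 + (-\frac{3528}{4015})^2*(e_{3} e_{6})^2 + (-\frac{4704}{4015})^2*(e_{4} e_{6})^2 + (\frac{5488}{4015})^2*(e_{5} e_{6})^2 = \frac{112896}{16120225}*(-1) + \frac{63504}{16120225}*(-1) + \frac{112896}{16120225}*(-1) + \frac{153664}{16120225}*(-1) + \frac{499849}{5803281}*(+1) + \frac{22127616}{16120225}*(+1) + \frac{12446784}{16120225}*(+1) + \frac{22127616}{16120225}*(+1) + \frac{30118144}{16120225}*(+1) = \frac{49}{9} (each basis 2-blade squares to minus the product of its generators' squares); cross terms between blades sharing an index anticommute and cancel; the commuting (index-disjoint) pairs give grade-4 terms 2*c*c'*(blade product), which cancel blade by blade — e_{1} e_{2} e_{3} e_{6}: -\frac{2370816}{16120225} + \frac{2370816}{16120225} = 0; e_{1} e_{2} e_{4} e_{6}: -\frac{3161088}{16120225} + \frac{3161088}{16120225} = 0; e_{1} e_{2} e_{5} e_{6}: \frac{3687936}{16120225} - \frac{3687936}{16120225} = 0; e_{1} e_{3} e_{4} e_{6}: \frac{2370816}{16120225} - \frac{2370816}{16120225} = 0; e_{1} e_{3} e_{5} e_{6}: -\frac{2765952}{16120225} + \frac{2765952}{16120225} = 0; e_{1} e_{4} e_{5} e_{6}: -\frac{3687936}{16120225} + \frac{3687936}{16120225} = 0 — confirming B is simple. So B^2 = \frac{49}{9}.
B^2 = \frac{49}{9} — since the square is positive, the closed form is hyperbolic: l = \frac{7}{3}, alpha*l = 1, so exp(alpha B) = cosh(1) + (sinh(1)/(\frac{7}{3}))*B = \cosh{\left(1 \right)} + (\frac{3 \sinh{\left(1 \right)}}{7})*B.
Answer: \cosh{\left(1 \right)} + \frac{144 \sinh{\left(1 \right)}}{4015} e_{1} e_{2} - \frac{108 \sinh{\left(1 \right)}}{4015} e_{1} e_{3} - \frac{144 \sinh{\left(1 \right)}}{4015} e_{1} e_{4} + \frac{168 \sinh{\left(1 \right)}}{4015} e_{1} e_{5} - \frac{101 \sinh{\left(1 \right)}}{803} e_{1} e_{6} + \frac{2016 \sinh{\left(1 \right)}}{4015} e_{2} e_{6} - \frac{1512 \sinh{\left(1 \right)}}{4015} e_{3} e_{6} - \frac{2016 \sinh{\left(1 \right)}}{4015} e_{4} e_{6} + \frac{2352 \sinh{\left(1 \right)}}{4015} e_{5} e_{6}


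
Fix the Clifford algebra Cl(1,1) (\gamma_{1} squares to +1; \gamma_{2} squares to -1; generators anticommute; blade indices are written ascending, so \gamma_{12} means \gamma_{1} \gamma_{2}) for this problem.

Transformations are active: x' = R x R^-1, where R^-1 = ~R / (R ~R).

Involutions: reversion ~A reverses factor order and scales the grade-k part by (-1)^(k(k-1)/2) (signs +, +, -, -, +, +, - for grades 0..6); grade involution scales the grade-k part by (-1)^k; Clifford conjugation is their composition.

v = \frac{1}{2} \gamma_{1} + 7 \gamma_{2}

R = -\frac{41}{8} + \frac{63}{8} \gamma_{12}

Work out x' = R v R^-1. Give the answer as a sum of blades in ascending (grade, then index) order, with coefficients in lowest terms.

~R = -\frac{41}{8} - \frac{63}{8} \gamma_{12}, and R ~R = -\frac{143}{4}, so R^-1 = ~R / (-\frac{143}{4}).
R v = -\frac{923}{16} \gamma_{1} - \frac{637}{16} \gamma_{2}
Answer: -\frac{2999}{176} \gamma_{1} - \frac{3241}{176} \gamma_{2}


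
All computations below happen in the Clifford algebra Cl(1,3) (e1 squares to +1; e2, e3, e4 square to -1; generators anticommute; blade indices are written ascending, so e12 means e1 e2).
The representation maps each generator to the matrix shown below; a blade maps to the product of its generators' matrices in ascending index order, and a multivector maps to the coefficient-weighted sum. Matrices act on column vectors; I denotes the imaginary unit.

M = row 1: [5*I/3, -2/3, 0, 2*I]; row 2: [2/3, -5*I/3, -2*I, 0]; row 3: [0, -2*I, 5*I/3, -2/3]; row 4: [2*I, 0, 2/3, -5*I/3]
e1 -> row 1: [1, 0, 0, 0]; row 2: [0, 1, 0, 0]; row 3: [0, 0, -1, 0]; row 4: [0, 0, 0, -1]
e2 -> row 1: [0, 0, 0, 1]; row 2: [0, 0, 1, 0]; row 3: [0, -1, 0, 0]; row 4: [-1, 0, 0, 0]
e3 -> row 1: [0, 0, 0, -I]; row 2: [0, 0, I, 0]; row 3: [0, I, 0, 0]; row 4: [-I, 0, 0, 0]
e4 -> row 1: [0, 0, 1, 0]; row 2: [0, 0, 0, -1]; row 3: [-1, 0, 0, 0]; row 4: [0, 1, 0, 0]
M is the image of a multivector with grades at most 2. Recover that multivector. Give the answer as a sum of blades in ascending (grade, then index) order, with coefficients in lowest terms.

Method: the blade images are trace-orthogonal — tr(rho(e_A) rho(e_B)^-1) = 4 if A = B and 0 otherwise — and rho(e_A)^-1 = (e_A)^2 * rho(e_A) with (e_A)^2 = +1 or -1, so the coefficient of e_A in the preimage is (e_A)^2 * tr(M rho(e_A))/4.
Nonzero projections over blades of grade <= 2: e3: (e3)^2 = -1, tr(M rho(e3)) = 8, coefficient -2; e23: (e23)^2 = -1, tr(M rho(e23)) = 20/3, coefficient -5/3; e24: (e24)^2 = -1, tr(M rho(e24)) = 8/3, coefficient -2/3. Every other blade of grade <= 2 projects to 0.
Answer: -2*e3 - 5/3*e23 - 2/3*e24


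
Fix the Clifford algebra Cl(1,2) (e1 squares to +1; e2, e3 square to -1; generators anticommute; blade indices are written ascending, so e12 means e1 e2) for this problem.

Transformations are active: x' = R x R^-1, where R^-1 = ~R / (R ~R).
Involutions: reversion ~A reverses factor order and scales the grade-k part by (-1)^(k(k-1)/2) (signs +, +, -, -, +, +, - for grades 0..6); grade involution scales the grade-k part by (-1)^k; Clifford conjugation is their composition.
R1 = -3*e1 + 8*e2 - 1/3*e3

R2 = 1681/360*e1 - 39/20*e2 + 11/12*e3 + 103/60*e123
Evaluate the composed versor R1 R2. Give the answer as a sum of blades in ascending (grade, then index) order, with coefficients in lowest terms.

Distribute over the terms of R1 (each basis-blade product reordered to ascending indices, repeated generators contracted through their squares):
(-3*e1) R2 = -1681/120 + 117/20*e12 - 11/4*e13 - 103/20*e23
(8*e2) R2 = 78/5 - 1681/45*e12 + 206/15*e13 + 22/3*e23
(-1/3*e3) R2 = 11/36 + 103/180*e12 + 1681/1080*e13 - 13/20*e23
Summing the partial products and collecting blades:
Answer: 683/360 - 464/15*e12 + 13543/1080*e13 + 23/15*e23


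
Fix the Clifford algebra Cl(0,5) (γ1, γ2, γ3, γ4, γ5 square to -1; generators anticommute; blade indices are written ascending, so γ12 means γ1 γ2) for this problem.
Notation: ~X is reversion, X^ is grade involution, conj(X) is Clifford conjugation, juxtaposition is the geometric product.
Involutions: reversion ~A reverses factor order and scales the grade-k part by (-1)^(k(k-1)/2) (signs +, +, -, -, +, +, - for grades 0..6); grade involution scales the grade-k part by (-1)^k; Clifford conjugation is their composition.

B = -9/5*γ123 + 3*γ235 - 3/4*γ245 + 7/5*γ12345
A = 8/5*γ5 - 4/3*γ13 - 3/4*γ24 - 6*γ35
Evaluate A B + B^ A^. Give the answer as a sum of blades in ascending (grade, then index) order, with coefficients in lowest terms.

first term: 102/5*γ2 - 9/16*γ5 - 24/5*γ23 + 6/5*γ24 - 42/5*γ124 + 34/5*γ125 - 27/20*γ134 - 21/20*γ135 + 9/2*γ234 - 28/15*γ245 + 9/4*γ345 - 56/25*γ1234 + 72/25*γ1235 - γ12345
second term: -102/5*γ2 + 9/16*γ5 - 24/5*γ23 + 6/5*γ24 + 42/5*γ124 + 34/5*γ125 - 27/20*γ134 + 21/20*γ135 + 9/2*γ234 + 28/15*γ245 + 9/4*γ345 - 56/25*γ1234 - 72/25*γ1235 + γ12345
Answer: -48/5*γ23 + 12/5*γ24 + 68/5*γ125 - 27/10*γ134 + 9*γ234 + 9/2*γ345 - 112/25*γ1234


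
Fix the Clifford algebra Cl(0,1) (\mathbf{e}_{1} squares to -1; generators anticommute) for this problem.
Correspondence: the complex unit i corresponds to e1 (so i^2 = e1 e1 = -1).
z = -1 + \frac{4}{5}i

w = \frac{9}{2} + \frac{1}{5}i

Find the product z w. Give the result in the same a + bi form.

In blades: z = -1 + \frac{4}{5} e_{1}, w = \frac{9}{2} + \frac{1}{5} e_{1}.
Distribute z over w term by term (generator squares from the signature, products reordered to ascending indices): (-1)*w = -\frac{9}{2} - \frac{1}{5} e_{1}; (\frac{4}{5} e_{1})*w = -\frac{4}{25} + \frac{18}{5} e_{1}.
Sum: -\frac{233}{50} + \frac{17}{5} e_{1}; translating back through the correspondence:
Answer: -\frac{233}{50} + \frac{17}{5}i


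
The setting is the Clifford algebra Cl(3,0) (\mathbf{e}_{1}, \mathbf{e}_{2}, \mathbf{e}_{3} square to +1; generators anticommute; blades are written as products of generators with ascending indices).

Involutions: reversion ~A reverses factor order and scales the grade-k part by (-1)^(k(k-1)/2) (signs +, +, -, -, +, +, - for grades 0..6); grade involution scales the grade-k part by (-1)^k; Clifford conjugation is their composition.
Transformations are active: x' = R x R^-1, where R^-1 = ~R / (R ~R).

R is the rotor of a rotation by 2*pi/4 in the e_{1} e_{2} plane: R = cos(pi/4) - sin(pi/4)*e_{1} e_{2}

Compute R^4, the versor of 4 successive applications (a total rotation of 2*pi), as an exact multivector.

Half-angle bookkeeping: 4 applications in e_{1} e_{2} add up to rotor phase 4*pi/4 = \pi, so R^4 = cos(\pi) - sin(\pi)*e_{1} e_{2}.
cos(\pi) = -1 and sin(\pi) = 0, so R^4 = -1. The total rotation 2*pi is 1 full turn, so every vector returns to itself, yet the rotor is -1, on the OTHER sheet of the double cover (an odd number of 2*pi turns).
Answer: -1


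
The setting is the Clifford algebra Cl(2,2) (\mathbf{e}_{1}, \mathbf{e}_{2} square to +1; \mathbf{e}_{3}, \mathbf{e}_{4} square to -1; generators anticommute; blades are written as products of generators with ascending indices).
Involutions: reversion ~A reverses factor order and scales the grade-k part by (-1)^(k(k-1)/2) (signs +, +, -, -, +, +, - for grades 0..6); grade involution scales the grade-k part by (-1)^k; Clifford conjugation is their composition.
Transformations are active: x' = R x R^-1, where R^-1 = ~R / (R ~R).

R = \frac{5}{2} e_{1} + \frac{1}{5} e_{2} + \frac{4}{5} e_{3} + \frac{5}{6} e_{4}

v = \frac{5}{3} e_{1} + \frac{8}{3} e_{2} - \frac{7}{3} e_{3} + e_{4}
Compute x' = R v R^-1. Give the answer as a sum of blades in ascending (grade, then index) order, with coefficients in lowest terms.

~R = \frac{5}{2} e_{1} + \frac{1}{5} e_{2} + \frac{4}{5} e_{3} + \frac{5}{6} e_{4}, and R ~R = \frac{223}{45}, so R^-1 = ~R / (\frac{223}{45}).
R v = \frac{86}{15} + \frac{19}{3} e_{1} e_{2} - \frac{43}{6} e_{1} e_{3} + \frac{10}{9} e_{1} e_{4} - \frac{13}{5} e_{2} e_{3} - \frac{91}{45} e_{2} e_{4} + \frac{247}{90} e_{3} e_{4}
Answer: \frac{2755}{669} e_{1} - \frac{7372}{3345} e_{2} + \frac{13997}{3345} e_{3} + \frac{207}{223} e_{4}


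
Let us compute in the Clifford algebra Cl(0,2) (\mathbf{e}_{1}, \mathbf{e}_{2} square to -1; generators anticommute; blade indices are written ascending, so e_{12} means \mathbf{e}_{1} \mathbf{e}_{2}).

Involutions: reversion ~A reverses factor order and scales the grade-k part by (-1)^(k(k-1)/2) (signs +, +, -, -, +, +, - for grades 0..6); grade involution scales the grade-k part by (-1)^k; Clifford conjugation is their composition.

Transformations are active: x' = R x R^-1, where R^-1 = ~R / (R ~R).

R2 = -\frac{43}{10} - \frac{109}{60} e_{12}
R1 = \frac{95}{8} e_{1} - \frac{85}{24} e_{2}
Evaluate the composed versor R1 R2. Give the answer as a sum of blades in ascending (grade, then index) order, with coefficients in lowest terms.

Distribute over the terms of R1 (each basis-blade product reordered to ascending indices, repeated generators contracted through their squares):
(\frac{95}{8} e_{1}) R2 = -\frac{817}{16} e_{1} + \frac{2071}{96} e_{2}
(-\frac{85}{24} e_{2}) R2 = \frac{1853}{288} e_{1} + \frac{731}{48} e_{2}
Summing the partial products and collecting blades:
Answer: -\frac{12853}{288} e_{1} + \frac{3533}{96} e_{2}


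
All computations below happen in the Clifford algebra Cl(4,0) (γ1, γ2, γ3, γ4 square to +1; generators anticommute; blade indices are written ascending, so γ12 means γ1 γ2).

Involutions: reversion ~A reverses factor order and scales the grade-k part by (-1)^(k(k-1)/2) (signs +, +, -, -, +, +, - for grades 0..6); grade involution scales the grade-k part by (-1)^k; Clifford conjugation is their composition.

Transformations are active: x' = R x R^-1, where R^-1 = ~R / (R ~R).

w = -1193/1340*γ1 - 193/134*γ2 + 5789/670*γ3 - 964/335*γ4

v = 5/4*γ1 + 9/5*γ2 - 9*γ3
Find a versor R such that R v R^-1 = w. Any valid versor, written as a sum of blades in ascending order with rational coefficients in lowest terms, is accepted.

The midline construction: v and w both square to 34321/400, so reflecting in their sum 241/670*γ1 + 241/670*γ2 - 241/670*γ3 - 964/335*γ4 exchanges them.
Answer: 241/670*γ1 + 241/670*γ2 - 241/670*γ3 - 964/335*γ4


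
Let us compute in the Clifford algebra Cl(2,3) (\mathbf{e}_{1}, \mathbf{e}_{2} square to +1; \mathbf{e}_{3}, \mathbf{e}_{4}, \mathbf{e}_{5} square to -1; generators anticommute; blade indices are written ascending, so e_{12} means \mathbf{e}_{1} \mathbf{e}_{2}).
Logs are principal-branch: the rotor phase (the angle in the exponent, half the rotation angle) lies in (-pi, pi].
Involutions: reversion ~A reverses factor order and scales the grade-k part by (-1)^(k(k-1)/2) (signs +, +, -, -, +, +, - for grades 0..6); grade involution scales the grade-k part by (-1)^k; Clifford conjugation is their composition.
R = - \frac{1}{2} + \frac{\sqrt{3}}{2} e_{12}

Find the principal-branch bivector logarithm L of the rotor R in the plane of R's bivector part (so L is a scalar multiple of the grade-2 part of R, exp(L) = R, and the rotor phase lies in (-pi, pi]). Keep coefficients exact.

The scalar part of R is - \frac{1}{2}, which fixes the principal-branch rotor phase; the unit plane is then the bivector part divided by the sine of that phase, and L is that plane scaled by the phase.
Concretely: cos(phase) = - \frac{1}{2} gives phase = ±\frac{2 \pi}{3}, and since phase/sin(phase) is even the sign is immaterial: L = (phase/sin(phase)) * <R>_2 = (\frac{4 \sqrt{3} \pi}{9}) * <R>_2.
Answer: \frac{2 \pi}{3} e_{12}


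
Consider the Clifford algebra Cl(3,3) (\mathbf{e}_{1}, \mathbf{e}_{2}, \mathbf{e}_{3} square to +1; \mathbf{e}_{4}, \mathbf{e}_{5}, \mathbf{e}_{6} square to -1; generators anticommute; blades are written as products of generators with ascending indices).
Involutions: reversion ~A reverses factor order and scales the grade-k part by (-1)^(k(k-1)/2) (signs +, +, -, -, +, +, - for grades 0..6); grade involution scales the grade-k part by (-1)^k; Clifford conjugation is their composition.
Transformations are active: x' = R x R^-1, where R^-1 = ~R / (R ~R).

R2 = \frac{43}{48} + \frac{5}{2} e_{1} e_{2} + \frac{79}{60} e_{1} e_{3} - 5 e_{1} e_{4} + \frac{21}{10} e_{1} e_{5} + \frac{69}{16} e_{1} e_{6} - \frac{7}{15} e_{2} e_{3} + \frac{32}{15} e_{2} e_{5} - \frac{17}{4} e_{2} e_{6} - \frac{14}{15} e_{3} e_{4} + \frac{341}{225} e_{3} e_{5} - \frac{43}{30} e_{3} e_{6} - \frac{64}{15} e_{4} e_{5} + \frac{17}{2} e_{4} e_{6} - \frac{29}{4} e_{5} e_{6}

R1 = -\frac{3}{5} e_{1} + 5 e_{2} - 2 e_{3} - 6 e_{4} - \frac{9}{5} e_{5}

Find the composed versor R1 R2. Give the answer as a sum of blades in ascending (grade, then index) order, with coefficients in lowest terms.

Distribute over the terms of R1 (each basis-blade product reordered to ascending indices, repeated generators contracted through their squares):
(-\frac{3}{5} e_{1}) R2 = -\frac{43}{80} e_{1} - \frac{3}{2} e_{2} - \frac{79}{100} e_{3} + 3 e_{4} - \frac{63}{50} e_{5} - \frac{207}{80} e_{6} + \frac{7}{25} e_{1} e_{2} e_{3} - \frac{32}{25} e_{1} e_{2} e_{5} + \frac{51}{20} e_{1} e_{2} e_{6} + \frac{14}{25} e_{1} e_{3} e_{4} - \frac{341}{375} e_{1} e_{3} e_{5} + \frac{43}{50} e_{1} e_{3} e_{6} + \frac{64}{25} e_{1} e_{4} e_{5} - \frac{51}{10} e_{1} e_{4} e_{6} + \frac{87}{20} e_{1} e_{5} e_{6}
(5 e_{2}) R2 = -\frac{25}{2} e_{1} + \frac{215}{48} e_{2} - \frac{7}{3} e_{3} + \frac{32}{3} e_{5} - \frac{85}{4} e_{6} - \frac{79}{12} e_{1} e_{2} e_{3} + 25 e_{1} e_{2} e_{4} - \frac{21}{2} e_{1} e_{2} e_{5} - \frac{345}{16} e_{1} e_{2} e_{6} - \frac{14}{3} e_{2} e_{3} e_{4} + \frac{341}{45} e_{2} e_{3} e_{5} - \frac{43}{6} e_{2} e_{3} e_{6} - \frac{64}{3} e_{2} e_{4} e_{5} + \frac{85}{2} e_{2} e_{4} e_{6} - \frac{145}{4} e_{2} e_{5} e_{6}
(-2 e_{3}) R2 = \frac{79}{30} e_{1} - \frac{14}{15} e_{2} - \frac{43}{24} e_{3} + \frac{28}{15} e_{4} - \frac{682}{225} e_{5} + \frac{43}{15} e_{6} - 5 e_{1} e_{2} e_{3} - 10 e_{1} e_{3} e_{4} + \frac{21}{5} e_{1} e_{3} e_{5} + \frac{69}{8} e_{1} e_{3} e_{6} + \frac{64}{15} e_{2} e_{3} e_{5} - \frac{17}{2} e_{2} e_{3} e_{6} + \frac{128}{15} e_{3} e_{4} e_{5} - 17 e_{3} e_{4} e_{6} + \frac{29}{2} e_{3} e_{5} e_{6}
(-6 e_{4}) R2 = 30 e_{1} + \frac{28}{5} e_{3} - \frac{43}{8} e_{4} - \frac{128}{5} e_{5} + 51 e_{6} - 15 e_{1} e_{2} e_{4} - \frac{79}{10} e_{1} e_{3} e_{4} + \frac{63}{5} e_{1} e_{4} e_{5} + \frac{207}{8} e_{1} e_{4} e_{6} + \frac{14}{5} e_{2} e_{3} e_{4} + \frac{64}{5} e_{2} e_{4} e_{5} - \frac{51}{2} e_{2} e_{4} e_{6} + \frac{682}{75} e_{3} e_{4} e_{5} - \frac{43}{5} e_{3} e_{4} e_{6} + \frac{87}{2} e_{4} e_{5} e_{6}
(-\frac{9}{5} e_{5}) R2 = -\frac{189}{50} e_{1} - \frac{96}{25} e_{2} - \frac{341}{125} e_{3} + \frac{192}{25} e_{4} - \frac{129}{80} e_{5} - \frac{261}{20} e_{6} - \frac{9}{2} e_{1} e_{2} e_{5} - \frac{237}{100} e_{1} e_{3} e_{5} + 9 e_{1} e_{4} e_{5} + \frac{621}{80} e_{1} e_{5} e_{6} + \frac{21}{25} e_{2} e_{3} e_{5} - \frac{153}{20} e_{2} e_{5} e_{6} + \frac{42}{25} e_{3} e_{4} e_{5} - \frac{129}{50} e_{3} e_{5} e_{6} + \frac{153}{10} e_{4} e_{5} e_{6}
Summing the partial products and collecting blades:
Answer: \frac{18979}{1200} e_{1} - \frac{2153}{1200} e_{2} - \frac{2043}{1000} e_{3} + \frac{4303}{600} e_{4} - \frac{75013}{3600} e_{5} + \frac{815}{48} e_{6} - \frac{3391}{300} e_{1} e_{2} e_{3} + 10 e_{1} e_{2} e_{4} - \frac{407}{25} e_{1} e_{2} e_{5} - \frac{1521}{80} e_{1} e_{2} e_{6} - \frac{867}{50} e_{1} e_{3} e_{4} + \frac{1381}{1500} e_{1} e_{3} e_{5} + \frac{1897}{200} e_{1} e_{3} e_{6} + \frac{604}{25} e_{1} e_{4} e_{5} + \frac{831}{40} e_{1} e_{4} e_{6} + \frac{969}{80} e_{1} e_{5} e_{6} - \frac{28}{15} e_{2} e_{3} e_{4} + \frac{2854}{225} e_{2} e_{3} e_{5} - \frac{47}{3} e_{2} e_{3} e_{6} - \frac{128}{15} e_{2} e_{4} e_{5} + 17 e_{2} e_{4} e_{6} - \frac{439}{10} e_{2} e_{5} e_{6} + \frac{1448}{75} e_{3} e_{4} e_{5} - \frac{128}{5} e_{3} e_{4} e_{6} + \frac{298}{25} e_{3} e_{5} e_{6} + \frac{294}{5} e_{4} e_{5} e_{6}


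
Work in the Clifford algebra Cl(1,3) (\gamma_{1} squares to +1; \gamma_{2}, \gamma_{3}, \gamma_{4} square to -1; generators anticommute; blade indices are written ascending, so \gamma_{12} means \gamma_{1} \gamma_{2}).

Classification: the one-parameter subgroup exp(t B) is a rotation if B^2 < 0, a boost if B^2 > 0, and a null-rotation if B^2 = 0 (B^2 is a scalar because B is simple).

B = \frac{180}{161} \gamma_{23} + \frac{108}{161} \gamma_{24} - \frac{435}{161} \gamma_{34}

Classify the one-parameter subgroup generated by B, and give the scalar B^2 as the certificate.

B^2 term by term: the squares give (\frac{180}{161})^2*(\gamma_{23})^2 + (\frac{108}{161})^2*(\gamma_{24})^2 + (-\frac{435}{161})^2*(\gamma_{34})^2 = \frac{32400}{25921}*(-1) + \frac{11664}{25921}*(-1) + \frac{189225}{25921}*(-1) = -9 (each basis 2-blade squares to minus the product of its generators' squares); cross terms between blades sharing an index anticommute and cancel. So B^2 = -9.
Answer: rotation, certificate B^2 = -9. Check the certificate: B^2 = -9, and that sign is decisive whatever form B takes.


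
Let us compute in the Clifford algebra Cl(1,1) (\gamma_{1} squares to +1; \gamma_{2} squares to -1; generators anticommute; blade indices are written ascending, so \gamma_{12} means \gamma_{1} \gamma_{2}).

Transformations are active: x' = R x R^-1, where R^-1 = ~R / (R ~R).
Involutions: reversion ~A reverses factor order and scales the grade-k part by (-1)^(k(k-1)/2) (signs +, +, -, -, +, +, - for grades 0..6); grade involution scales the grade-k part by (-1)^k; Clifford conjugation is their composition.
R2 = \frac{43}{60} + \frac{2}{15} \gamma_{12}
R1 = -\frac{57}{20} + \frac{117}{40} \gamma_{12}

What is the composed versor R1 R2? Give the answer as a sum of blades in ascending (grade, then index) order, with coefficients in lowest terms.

Distribute over the terms of R1 (each basis-blade product reordered to ascending indices, repeated generators contracted through their squares):
(-\frac{57}{20}) R2 = -\frac{817}{400} - \frac{19}{50} \gamma_{12}
(\frac{117}{40} \gamma_{12}) R2 = \frac{39}{100} + \frac{1677}{800} \gamma_{12}
Summing the partial products and collecting blades:
Answer: -\frac{661}{400} + \frac{1373}{800} \gamma_{12}
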